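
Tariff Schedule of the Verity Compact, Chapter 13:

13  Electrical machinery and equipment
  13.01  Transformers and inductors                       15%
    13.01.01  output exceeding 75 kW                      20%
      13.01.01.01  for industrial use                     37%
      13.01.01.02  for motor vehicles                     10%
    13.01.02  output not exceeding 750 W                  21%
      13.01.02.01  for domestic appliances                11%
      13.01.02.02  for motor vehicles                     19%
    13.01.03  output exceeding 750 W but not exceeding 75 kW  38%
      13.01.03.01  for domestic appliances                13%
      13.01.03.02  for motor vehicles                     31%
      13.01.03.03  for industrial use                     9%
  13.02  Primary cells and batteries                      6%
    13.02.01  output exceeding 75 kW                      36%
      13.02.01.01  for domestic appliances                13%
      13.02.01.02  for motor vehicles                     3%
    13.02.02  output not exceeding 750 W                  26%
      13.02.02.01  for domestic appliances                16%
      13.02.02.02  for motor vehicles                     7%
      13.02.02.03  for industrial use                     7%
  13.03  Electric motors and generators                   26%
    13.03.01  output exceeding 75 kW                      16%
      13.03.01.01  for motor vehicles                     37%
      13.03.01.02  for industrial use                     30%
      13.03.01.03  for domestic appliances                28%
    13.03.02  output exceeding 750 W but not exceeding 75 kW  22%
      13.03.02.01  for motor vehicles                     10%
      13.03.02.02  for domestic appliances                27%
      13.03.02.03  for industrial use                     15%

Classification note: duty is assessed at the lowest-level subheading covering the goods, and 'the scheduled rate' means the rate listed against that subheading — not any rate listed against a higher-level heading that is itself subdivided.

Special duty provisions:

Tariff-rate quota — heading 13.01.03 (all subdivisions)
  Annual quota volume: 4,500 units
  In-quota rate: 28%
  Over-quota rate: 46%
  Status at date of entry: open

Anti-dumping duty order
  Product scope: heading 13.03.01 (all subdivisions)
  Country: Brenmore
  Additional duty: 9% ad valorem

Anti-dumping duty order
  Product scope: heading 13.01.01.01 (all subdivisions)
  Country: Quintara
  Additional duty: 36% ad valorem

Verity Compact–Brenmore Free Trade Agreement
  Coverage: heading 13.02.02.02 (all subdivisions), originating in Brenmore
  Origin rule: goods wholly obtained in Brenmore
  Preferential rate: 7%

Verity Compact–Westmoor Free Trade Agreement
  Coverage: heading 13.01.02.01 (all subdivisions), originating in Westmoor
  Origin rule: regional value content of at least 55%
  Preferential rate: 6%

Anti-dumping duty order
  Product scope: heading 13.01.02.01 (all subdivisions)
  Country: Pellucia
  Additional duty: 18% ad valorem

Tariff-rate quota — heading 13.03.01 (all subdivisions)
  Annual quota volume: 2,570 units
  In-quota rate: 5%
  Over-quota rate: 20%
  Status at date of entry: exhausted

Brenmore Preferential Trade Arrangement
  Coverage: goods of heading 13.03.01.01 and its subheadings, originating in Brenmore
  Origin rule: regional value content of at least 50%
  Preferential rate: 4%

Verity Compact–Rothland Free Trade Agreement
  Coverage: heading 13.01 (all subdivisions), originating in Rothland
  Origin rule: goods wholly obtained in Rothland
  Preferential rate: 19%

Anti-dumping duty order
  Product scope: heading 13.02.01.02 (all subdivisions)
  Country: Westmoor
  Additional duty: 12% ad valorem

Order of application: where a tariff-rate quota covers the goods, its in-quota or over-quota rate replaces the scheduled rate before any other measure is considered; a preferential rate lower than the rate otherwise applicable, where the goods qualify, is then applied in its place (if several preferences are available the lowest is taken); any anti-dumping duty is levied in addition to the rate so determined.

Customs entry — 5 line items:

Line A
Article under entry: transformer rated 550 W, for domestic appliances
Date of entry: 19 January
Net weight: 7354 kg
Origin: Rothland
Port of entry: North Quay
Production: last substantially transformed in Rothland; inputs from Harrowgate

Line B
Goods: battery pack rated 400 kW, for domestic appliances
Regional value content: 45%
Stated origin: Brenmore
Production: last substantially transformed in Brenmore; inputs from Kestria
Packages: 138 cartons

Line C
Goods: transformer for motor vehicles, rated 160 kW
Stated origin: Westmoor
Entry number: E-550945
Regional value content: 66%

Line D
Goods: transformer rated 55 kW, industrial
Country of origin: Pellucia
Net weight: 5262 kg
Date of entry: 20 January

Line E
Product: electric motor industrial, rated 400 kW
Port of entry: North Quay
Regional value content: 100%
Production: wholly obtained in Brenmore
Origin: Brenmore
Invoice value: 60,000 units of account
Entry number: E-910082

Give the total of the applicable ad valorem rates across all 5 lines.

Line A: transformer → 13.01; rated 550 W → 13.01.02; for domestic appliances → 13.01.02.01. Scheduled 11%. Rothland agreement on 13.01: not wholly obtained. → 11%.
Line B: battery pack → 13.02; rated 400 kW → 13.02.01; for domestic appliances → 13.02.01.01. Scheduled 13%. Brenmore agreement on 13.02.02.02: 13.02.01.01 not covered; Brenmore agreement on 13.03.01.01: 13.02.01.01 not covered. → 13%.
Line C: transformer → 13.01; rated 160 kW → 13.01.01; for motor vehicles → 13.01.01.02. Scheduled 10%. Westmoor agreement on 13.01.02.01: 13.01.01.02 not covered. → 10%.
Line D: transformer → 13.01; rated 55 kW → 13.01.03; industrial → 13.01.03.03. Scheduled 9%. quota on 13.01.03 open → in-quota 28%. → 28%.
Line E: electric motor → 13.03; rated 400 kW → 13.03.01; industrial → 13.03.01.02. Scheduled 30%. quota on 13.03.01 exhausted → over-quota 20%; Brenmore agreement on 13.02.02.02: 13.03.01.02 not covered; Brenmore agreement on 13.03.01.01: 13.03.01.02 not covered; anti-dumping (Brenmore, 13.03.01): +9%; total 20% + 9% = 29%. → 29%.
Sum: 11% + 13% + 10% + 28% + 29% = 91%.

91%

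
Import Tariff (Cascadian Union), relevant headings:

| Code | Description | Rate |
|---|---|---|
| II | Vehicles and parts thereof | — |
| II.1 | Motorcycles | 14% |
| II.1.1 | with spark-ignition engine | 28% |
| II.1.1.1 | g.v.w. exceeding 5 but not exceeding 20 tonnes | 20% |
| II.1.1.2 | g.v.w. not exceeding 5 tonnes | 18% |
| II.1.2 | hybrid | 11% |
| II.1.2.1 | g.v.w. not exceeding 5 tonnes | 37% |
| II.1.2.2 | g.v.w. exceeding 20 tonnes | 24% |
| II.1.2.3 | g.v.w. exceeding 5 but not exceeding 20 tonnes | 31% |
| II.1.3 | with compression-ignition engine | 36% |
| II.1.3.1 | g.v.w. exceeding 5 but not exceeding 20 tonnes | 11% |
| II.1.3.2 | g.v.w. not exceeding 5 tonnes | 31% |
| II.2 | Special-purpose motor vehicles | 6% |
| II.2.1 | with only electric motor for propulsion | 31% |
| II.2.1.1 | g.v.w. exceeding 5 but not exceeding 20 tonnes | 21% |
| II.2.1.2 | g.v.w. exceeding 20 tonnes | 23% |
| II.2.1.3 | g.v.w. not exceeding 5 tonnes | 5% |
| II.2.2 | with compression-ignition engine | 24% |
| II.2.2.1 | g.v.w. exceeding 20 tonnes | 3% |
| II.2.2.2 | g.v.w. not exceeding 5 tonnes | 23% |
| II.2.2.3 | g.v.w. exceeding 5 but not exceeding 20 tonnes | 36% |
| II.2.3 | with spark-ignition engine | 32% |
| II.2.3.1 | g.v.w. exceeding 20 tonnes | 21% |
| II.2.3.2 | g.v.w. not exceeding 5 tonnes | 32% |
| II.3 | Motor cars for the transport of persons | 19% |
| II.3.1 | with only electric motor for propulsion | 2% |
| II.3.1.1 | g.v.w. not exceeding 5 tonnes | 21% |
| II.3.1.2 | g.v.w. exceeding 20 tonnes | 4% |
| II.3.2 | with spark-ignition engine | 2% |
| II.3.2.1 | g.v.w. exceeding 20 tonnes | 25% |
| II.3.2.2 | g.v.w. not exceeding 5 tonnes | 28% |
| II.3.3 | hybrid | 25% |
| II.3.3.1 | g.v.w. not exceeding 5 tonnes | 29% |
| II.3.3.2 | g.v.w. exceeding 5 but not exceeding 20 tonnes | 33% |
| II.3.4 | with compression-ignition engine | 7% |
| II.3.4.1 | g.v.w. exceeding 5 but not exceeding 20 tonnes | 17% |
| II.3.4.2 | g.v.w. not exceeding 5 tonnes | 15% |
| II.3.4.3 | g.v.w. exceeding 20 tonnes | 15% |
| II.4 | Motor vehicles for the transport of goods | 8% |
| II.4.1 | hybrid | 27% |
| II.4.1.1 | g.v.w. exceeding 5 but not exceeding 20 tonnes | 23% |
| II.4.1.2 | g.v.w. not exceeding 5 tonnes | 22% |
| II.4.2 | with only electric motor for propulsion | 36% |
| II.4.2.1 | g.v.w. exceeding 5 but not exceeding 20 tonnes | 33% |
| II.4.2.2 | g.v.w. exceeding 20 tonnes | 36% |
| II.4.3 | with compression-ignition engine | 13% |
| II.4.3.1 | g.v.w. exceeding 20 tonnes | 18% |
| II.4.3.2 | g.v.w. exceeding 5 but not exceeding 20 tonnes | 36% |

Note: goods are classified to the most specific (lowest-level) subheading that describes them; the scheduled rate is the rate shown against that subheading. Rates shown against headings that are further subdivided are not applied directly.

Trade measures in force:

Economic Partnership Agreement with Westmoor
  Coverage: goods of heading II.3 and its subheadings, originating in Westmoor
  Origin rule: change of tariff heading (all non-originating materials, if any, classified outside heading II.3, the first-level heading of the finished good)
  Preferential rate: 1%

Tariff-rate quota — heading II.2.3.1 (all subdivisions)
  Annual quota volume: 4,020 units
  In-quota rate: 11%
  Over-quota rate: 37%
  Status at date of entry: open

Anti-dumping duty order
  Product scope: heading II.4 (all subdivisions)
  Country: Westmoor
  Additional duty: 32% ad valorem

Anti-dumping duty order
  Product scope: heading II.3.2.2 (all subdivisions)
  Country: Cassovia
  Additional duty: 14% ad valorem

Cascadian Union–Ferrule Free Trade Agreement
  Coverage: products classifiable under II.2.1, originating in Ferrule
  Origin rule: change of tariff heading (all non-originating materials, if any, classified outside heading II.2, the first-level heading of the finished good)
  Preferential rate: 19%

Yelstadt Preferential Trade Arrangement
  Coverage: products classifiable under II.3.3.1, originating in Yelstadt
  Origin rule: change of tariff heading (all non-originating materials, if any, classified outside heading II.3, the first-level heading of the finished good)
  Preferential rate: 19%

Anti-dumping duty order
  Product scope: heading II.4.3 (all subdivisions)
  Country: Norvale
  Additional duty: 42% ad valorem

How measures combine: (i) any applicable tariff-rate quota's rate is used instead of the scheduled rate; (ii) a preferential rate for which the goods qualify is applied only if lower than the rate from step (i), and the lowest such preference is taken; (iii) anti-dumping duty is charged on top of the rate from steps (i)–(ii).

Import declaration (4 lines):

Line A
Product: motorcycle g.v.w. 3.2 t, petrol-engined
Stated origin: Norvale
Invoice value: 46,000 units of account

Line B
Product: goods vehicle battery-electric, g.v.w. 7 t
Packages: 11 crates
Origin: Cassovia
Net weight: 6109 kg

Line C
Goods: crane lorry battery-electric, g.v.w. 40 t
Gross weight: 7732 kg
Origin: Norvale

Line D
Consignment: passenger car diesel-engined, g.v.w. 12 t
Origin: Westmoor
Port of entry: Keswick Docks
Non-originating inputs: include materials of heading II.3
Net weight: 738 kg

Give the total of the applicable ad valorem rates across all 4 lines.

Line A: motorcycle → II.1; petrol-engined → II.1.1; g.v.w. 3.2 t → II.1.1.2. Scheduled 18%. No special measure applies. → 18%.
Line B: goods vehicle → II.4; battery-electric → II.4.2; g.v.w. 7 t → II.4.2.1. Scheduled 33%. No special measure applies. → 33%.
Line C: crane lorry → II.2; battery-electric → II.2.1; g.v.w. 40 t → II.2.1.2. Scheduled 23%. No special measure applies. → 23%.
Line D: passenger car → II.3; diesel-engined → II.3.4; g.v.w. 12 t → II.3.4.1. Scheduled 17%. Westmoor agreement on II.3: CTH not met. → 17%.
Sum: 18% + 33% + 23% + 17% = 91%.

91%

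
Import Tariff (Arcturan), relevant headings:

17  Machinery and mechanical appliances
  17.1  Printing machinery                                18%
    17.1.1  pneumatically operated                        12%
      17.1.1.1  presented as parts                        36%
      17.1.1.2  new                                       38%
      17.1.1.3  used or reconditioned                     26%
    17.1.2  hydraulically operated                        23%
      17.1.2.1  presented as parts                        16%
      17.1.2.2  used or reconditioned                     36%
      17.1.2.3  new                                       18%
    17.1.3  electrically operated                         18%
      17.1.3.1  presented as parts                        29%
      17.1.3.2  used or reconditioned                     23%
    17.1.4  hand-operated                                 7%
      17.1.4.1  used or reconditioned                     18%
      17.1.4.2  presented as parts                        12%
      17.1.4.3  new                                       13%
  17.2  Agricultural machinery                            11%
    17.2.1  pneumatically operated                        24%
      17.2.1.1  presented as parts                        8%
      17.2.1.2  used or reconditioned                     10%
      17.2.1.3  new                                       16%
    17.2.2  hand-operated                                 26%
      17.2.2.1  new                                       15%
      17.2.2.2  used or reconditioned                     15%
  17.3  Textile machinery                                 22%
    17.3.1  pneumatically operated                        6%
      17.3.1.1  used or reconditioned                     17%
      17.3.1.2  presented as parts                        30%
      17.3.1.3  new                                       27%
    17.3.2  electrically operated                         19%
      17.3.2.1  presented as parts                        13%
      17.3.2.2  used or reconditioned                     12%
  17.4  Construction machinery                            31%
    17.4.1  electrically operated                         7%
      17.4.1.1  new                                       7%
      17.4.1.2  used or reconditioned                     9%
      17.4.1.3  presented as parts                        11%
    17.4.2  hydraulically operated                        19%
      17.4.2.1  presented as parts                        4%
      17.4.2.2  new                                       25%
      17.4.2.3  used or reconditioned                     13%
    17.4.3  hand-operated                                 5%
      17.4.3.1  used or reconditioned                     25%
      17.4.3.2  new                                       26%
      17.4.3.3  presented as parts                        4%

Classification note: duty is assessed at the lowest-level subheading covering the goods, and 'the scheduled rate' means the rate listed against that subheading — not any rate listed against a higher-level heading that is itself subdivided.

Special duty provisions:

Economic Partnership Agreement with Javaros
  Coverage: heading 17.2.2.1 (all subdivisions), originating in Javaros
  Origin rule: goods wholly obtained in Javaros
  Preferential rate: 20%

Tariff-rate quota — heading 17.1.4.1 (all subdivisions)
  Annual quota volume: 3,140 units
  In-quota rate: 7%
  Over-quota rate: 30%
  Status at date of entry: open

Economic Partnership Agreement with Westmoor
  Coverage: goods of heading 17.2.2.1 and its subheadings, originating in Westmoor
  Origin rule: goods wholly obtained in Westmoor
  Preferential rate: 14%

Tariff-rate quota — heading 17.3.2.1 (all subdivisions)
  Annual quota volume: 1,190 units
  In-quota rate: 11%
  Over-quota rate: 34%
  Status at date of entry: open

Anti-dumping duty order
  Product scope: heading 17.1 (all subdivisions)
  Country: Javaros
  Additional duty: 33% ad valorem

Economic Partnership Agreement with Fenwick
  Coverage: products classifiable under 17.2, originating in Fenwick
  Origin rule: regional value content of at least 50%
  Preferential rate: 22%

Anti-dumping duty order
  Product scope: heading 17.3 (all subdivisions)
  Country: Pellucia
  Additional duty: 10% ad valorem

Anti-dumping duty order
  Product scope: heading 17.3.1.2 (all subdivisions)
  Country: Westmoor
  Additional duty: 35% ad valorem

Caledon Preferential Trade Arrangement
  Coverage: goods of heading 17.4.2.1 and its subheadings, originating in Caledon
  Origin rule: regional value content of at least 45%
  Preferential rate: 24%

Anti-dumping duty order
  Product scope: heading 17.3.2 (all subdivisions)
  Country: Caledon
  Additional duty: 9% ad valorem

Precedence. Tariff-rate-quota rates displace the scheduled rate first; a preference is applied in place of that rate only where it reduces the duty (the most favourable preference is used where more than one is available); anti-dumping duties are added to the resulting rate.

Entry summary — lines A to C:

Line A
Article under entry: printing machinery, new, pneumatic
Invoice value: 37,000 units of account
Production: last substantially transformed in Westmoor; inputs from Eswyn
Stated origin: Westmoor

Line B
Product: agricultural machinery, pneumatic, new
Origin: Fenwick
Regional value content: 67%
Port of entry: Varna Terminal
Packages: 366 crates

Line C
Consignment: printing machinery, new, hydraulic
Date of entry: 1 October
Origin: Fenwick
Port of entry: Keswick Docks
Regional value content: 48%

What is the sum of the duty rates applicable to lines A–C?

Line A: printing → 17.1; pneumatic → 17.1.1; new → 17.1.1.2. Scheduled 38%. Westmoor agreement on 17.2.2.1: 17.1.1.2 not covered. → 38%.
Line B: agricultural → 17.2; pneumatic → 17.2.1; new → 17.2.1.3. Scheduled 16%. Fenwick agreement on 17.2: RVC ≥ 50% → 22% available; preference 22% not lower than 16% → no reduction. → 16%.
Line C: printing → 17.1; hydraulic → 17.1.2; new → 17.1.2.3. Scheduled 18%. Fenwick agreement on 17.2: 17.1.2.3 not covered. → 18%.
Sum: 38% + 16% + 18% = 72%.

72%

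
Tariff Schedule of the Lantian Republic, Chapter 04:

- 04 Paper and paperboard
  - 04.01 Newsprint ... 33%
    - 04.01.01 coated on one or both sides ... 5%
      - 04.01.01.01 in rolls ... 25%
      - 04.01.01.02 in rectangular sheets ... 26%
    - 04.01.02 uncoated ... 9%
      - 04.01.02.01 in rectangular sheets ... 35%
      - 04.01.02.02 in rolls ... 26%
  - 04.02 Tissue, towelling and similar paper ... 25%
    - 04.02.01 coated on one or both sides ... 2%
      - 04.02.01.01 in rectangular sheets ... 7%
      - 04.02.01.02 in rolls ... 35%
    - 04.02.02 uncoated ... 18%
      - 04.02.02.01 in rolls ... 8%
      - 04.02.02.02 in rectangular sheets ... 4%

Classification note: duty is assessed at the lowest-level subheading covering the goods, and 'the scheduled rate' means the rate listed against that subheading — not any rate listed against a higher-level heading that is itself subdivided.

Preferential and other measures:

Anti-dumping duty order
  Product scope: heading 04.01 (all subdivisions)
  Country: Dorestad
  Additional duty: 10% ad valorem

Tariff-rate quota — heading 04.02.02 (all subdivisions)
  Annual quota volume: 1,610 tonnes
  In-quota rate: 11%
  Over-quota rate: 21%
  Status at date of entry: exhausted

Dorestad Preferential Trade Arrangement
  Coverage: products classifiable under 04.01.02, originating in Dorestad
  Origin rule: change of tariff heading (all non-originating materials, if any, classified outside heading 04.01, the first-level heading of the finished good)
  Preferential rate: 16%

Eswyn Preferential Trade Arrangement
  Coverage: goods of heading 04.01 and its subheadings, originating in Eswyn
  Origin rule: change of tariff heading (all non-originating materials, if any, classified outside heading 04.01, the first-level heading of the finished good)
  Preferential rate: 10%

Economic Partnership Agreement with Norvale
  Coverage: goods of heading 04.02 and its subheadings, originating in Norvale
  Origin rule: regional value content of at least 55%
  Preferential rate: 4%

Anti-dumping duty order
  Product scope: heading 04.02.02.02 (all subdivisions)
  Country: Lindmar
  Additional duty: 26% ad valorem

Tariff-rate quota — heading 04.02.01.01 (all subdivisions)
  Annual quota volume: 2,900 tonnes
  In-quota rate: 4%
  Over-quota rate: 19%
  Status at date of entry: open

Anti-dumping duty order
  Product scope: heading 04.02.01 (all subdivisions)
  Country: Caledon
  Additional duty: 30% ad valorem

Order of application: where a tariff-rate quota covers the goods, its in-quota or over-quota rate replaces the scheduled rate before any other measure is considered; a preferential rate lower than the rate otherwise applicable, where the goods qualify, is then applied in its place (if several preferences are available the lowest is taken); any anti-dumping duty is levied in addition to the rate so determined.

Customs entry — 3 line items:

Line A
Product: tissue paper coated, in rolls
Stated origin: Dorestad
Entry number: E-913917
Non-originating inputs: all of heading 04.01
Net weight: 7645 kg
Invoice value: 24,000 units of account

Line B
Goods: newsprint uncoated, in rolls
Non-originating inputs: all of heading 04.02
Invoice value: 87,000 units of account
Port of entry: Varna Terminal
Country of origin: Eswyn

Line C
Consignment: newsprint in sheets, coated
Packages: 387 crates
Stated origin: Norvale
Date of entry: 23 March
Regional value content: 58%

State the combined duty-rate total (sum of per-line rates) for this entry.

71%

Line A: tissue paper → 04.02; coated → 04.02.01; in rolls → 04.02.01.02. Scheduled 35%. Dorestad agreement on 04.01.02: 04.02.01.02 not covered. → 35%.
Line B: newsprint → 04.01; uncoated → 04.01.02; in rolls → 04.01.02.02. Scheduled 26%. Eswyn agreement on 04.01: CTH met → 10% available; preferential 10%. → 10%.
Line C: newsprint → 04.01; coated → 04.01.01; in sheets → 04.01.01.02. Scheduled 26%. Norvale agreement on 04.02: 04.01.01.02 not covered. → 26%.
Sum: 35% + 10% + 26% = 71%.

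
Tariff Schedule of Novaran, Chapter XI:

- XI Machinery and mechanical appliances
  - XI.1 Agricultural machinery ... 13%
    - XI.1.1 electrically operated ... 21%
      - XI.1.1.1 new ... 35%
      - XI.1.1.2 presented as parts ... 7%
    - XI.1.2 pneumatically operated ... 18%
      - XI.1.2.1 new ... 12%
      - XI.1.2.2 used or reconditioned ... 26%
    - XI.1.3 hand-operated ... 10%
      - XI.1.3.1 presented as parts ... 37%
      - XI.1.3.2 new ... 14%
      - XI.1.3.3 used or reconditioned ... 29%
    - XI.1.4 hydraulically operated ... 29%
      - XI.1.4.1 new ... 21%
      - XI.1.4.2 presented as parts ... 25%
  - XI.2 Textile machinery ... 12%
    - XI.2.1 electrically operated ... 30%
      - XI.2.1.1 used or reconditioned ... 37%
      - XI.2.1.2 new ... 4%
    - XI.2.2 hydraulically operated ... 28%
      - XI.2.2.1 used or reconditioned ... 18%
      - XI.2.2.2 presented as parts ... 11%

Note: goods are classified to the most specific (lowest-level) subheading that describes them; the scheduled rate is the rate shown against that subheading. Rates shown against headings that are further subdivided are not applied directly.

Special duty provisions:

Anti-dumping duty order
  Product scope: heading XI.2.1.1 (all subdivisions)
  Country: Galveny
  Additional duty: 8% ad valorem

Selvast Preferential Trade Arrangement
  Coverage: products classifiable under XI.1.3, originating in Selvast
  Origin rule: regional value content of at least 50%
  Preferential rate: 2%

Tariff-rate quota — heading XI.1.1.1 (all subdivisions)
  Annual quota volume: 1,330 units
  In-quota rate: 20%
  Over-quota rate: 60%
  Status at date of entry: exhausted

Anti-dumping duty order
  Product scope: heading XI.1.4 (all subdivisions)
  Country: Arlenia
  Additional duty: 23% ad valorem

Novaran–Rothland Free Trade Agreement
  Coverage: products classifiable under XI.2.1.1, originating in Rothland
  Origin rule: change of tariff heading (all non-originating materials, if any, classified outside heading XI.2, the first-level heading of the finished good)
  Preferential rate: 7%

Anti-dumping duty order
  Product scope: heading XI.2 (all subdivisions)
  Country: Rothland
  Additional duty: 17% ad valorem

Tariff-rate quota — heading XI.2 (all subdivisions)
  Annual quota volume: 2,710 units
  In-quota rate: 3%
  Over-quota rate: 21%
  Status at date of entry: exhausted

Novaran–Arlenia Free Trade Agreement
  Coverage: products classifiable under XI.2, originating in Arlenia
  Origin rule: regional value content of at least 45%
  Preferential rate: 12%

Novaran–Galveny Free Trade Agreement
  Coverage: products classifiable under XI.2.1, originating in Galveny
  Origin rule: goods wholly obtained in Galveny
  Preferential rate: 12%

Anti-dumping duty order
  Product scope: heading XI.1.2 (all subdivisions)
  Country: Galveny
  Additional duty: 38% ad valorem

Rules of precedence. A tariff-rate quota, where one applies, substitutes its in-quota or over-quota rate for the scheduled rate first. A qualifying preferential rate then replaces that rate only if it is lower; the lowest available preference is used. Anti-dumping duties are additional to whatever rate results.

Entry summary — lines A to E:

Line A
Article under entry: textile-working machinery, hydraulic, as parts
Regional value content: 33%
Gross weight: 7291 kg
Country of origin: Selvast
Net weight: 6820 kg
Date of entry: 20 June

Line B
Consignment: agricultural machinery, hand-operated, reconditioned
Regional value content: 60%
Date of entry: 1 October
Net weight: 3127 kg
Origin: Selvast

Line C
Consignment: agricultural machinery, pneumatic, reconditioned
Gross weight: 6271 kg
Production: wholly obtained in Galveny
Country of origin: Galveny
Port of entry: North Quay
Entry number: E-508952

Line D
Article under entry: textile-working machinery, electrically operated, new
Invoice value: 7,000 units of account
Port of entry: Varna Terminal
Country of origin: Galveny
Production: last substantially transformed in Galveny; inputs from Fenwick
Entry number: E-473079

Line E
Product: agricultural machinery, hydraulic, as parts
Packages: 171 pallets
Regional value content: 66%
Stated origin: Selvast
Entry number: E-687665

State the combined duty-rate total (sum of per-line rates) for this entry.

Line A: textile-working → XI.2; hydraulic → XI.2.2; as parts → XI.2.2.2. Scheduled 11%. quota on XI.2 exhausted → over-quota 21%; Selvast agreement on XI.1.3: XI.2.2.2 not covered. → 21%.
Line B: agricultural → XI.1; hand-operated → XI.1.3; reconditioned → XI.1.3.3. Scheduled 29%. Selvast agreement on XI.1.3: RVC ≥ 50% → 2% available; preferential 2%. → 2%.
Line C: agricultural → XI.1; pneumatic → XI.1.2; reconditioned → XI.1.2.2. Scheduled 26%. Galveny agreement on XI.2.1: XI.1.2.2 not covered; anti-dumping (Galveny, XI.1.2): +38%; total 26% + 38% = 64%. → 64%.
Line D: textile-working → XI.2; electrically operated → XI.2.1; new → XI.2.1.2. Scheduled 4%. quota on XI.2 exhausted → over-quota 21%; Galveny agreement on XI.2.1: not wholly obtained. → 21%.
Line E: agricultural → XI.1; hydraulic → XI.1.4; as parts → XI.1.4.2. Scheduled 25%. Selvast agreement on XI.1.3: XI.1.4.2 not covered. → 25%.
Sum: 21% + 2% + 64% + 21% + 25% = 133%.

133%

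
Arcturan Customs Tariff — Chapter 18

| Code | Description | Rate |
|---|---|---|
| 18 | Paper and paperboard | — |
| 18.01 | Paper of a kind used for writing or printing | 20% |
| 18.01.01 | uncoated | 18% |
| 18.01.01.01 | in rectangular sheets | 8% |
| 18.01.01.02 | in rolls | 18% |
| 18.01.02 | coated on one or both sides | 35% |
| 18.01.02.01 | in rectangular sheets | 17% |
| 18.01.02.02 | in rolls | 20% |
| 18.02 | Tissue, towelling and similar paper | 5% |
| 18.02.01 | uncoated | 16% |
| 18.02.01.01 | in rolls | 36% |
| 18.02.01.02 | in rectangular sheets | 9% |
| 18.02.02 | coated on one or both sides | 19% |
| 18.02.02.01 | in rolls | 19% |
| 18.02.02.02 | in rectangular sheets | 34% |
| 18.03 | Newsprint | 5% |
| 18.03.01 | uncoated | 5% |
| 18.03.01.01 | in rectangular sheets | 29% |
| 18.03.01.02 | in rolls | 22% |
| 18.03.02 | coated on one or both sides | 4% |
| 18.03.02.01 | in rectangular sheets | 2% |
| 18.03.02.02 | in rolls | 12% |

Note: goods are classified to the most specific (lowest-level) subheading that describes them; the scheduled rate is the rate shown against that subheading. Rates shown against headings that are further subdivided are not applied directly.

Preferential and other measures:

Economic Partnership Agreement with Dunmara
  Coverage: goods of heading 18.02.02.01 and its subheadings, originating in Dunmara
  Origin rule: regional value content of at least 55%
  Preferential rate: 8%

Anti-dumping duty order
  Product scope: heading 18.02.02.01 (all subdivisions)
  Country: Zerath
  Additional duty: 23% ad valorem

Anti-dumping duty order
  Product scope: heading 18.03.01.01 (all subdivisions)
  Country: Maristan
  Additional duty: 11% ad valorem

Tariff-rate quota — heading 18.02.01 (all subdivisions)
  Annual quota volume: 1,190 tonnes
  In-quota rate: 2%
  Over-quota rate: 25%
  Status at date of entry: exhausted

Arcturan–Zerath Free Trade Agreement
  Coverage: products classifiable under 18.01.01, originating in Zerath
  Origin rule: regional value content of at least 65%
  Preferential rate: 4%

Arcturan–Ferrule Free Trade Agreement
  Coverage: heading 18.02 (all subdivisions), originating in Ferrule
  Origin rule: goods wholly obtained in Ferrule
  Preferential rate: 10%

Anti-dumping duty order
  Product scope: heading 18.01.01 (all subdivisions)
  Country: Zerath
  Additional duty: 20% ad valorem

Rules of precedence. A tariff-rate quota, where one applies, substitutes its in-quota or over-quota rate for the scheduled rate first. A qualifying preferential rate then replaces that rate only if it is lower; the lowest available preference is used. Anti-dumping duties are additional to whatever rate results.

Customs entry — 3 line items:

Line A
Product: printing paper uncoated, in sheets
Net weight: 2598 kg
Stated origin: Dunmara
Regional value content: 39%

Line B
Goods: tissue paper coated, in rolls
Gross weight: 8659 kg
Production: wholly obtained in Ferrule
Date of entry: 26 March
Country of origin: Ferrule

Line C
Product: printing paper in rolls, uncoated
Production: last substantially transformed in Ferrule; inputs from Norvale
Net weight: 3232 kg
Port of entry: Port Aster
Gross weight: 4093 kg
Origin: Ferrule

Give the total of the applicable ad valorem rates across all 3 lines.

36%

Line A: printing paper → 18.01; uncoated → 18.01.01; in sheets → 18.01.01.01. Scheduled 8%. Dunmara agreement on 18.02.02.01: 18.01.01.01 not covered. → 8%.
Line B: tissue paper → 18.02; coated → 18.02.02; in rolls → 18.02.02.01. Scheduled 19%. Ferrule agreement on 18.02: wholly obtained → 10% available; preferential 10%. → 10%.
Line C: printing paper → 18.01; uncoated → 18.01.01; in rolls → 18.01.01.02. Scheduled 18%. Ferrule agreement on 18.02: 18.01.01.02 not covered. → 18%.
Sum: 8% + 10% + 18% = 36%.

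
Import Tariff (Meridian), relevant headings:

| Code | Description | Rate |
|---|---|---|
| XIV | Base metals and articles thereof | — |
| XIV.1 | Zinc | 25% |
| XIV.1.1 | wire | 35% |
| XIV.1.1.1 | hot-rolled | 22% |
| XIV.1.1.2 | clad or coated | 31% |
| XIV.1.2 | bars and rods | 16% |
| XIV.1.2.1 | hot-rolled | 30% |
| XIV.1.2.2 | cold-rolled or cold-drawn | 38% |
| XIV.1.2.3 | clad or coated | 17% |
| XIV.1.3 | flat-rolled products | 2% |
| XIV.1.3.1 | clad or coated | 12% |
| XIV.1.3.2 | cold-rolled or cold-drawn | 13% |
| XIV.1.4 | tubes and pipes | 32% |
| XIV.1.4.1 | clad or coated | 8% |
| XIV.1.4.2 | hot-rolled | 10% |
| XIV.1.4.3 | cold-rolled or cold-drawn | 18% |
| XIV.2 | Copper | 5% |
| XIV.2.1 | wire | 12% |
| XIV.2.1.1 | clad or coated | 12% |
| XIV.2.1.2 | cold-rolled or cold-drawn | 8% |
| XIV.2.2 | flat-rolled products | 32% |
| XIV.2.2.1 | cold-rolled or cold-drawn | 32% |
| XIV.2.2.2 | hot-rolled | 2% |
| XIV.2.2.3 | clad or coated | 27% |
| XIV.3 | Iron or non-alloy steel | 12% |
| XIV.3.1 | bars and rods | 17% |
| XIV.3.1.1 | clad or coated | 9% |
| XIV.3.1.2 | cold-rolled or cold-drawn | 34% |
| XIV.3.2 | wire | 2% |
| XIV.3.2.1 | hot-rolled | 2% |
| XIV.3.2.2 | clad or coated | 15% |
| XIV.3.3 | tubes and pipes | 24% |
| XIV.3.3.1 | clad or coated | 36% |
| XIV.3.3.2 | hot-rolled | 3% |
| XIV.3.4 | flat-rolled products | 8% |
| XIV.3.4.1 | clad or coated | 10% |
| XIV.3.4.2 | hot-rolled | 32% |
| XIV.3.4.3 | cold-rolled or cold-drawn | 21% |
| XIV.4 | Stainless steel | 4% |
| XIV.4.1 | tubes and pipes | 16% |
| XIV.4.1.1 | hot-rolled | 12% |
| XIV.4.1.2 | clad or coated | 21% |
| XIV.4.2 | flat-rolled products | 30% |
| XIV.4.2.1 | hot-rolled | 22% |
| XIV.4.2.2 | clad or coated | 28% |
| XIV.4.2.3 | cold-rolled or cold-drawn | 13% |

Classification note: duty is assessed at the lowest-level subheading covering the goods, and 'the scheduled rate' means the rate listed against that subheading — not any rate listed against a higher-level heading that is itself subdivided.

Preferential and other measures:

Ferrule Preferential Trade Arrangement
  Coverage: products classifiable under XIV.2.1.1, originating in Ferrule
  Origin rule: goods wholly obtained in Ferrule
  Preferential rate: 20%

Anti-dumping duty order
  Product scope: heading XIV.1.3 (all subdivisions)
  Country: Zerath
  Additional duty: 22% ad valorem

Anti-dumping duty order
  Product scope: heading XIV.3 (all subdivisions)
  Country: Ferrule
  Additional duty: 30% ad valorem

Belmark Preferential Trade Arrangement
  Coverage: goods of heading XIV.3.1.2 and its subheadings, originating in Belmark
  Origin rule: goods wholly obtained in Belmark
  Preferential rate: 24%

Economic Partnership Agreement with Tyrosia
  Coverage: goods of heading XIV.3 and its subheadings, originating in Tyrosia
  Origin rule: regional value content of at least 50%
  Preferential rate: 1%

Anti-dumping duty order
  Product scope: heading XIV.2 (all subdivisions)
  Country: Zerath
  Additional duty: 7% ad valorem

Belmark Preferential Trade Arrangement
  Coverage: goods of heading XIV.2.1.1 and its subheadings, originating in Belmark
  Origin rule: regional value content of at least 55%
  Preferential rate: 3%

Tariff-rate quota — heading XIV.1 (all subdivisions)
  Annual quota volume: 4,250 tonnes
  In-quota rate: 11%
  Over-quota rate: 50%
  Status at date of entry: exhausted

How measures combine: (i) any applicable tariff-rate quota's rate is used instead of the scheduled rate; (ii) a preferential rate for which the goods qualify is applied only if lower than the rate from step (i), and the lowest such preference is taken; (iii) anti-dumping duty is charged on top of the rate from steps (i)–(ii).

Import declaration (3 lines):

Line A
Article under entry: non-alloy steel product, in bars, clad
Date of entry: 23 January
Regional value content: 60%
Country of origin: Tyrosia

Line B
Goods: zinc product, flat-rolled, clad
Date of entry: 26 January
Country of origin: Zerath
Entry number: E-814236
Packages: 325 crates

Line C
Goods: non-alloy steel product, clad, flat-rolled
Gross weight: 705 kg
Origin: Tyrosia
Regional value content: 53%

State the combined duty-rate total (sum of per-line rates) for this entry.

Line A: non-alloy steel → XIV.3; in bars → XIV.3.1; clad → XIV.3.1.1. Scheduled 9%. Tyrosia agreement on XIV.3: RVC ≥ 50% → 1% available; preferential 1%. → 1%.
Line B: zinc → XIV.1; flat-rolled → XIV.1.3; clad → XIV.1.3.1. Scheduled 12%. quota on XIV.1 exhausted → over-quota 50%; anti-dumping (Zerath, XIV.1.3): +22%; total 50% + 22% = 72%. → 72%.
Line C: non-alloy steel → XIV.3; flat-rolled → XIV.3.4; clad → XIV.3.4.1. Scheduled 10%. Tyrosia agreement on XIV.3: RVC ≥ 50% → 1% available; preferential 1%. → 1%.
Sum: 1% + 72% + 1% = 74%.

74%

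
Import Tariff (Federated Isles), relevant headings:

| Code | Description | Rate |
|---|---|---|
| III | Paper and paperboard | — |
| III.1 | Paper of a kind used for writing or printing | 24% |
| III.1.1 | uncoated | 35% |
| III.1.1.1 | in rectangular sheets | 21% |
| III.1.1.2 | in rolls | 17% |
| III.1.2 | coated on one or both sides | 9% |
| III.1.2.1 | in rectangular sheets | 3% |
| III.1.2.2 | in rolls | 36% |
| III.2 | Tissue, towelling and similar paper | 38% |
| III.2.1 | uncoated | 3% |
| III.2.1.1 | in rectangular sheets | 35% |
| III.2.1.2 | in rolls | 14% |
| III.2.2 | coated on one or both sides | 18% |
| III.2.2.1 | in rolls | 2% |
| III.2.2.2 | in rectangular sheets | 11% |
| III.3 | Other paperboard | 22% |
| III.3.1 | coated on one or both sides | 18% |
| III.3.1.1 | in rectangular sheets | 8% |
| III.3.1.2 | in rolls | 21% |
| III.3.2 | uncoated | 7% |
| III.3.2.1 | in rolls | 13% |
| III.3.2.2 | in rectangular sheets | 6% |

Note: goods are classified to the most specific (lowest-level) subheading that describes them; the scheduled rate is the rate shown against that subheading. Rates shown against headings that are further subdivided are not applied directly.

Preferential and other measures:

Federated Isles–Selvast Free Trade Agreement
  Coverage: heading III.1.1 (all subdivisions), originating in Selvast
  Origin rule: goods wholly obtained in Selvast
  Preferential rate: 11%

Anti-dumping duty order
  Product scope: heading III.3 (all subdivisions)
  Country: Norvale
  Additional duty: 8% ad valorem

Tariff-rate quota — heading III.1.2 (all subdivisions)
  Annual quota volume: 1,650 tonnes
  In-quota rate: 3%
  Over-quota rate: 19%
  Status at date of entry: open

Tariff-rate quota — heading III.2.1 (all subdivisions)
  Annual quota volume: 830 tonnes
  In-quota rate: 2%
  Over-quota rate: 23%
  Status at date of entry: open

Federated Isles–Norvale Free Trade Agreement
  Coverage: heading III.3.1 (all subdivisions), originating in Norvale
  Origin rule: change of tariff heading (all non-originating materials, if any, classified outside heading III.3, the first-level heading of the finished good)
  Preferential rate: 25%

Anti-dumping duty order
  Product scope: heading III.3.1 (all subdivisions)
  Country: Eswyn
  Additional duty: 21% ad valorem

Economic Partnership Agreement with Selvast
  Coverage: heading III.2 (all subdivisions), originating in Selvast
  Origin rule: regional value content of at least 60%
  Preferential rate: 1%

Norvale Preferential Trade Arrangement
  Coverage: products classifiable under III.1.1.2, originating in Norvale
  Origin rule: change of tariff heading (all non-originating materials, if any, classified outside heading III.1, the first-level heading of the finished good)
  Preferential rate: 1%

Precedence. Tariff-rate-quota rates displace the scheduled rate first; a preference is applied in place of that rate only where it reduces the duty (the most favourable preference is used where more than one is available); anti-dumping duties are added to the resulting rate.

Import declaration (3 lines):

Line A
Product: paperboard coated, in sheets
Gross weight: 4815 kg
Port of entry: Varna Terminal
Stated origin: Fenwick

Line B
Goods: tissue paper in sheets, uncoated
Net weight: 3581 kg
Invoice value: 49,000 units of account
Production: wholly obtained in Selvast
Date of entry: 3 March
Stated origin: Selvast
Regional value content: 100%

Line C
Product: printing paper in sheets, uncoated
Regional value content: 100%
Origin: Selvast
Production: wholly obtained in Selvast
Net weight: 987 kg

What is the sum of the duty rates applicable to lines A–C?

20%

Line A: paperboard → III.3; coated → III.3.1; in sheets → III.3.1.1. Scheduled 8%. No special measure applies. → 8%.
Line B: tissue paper → III.2; uncoated → III.2.1; in sheets → III.2.1.1. Scheduled 35%. quota on III.2.1 open → in-quota 2%; Selvast agreement on III.1.1: III.2.1.1 not covered; Selvast agreement on III.2: RVC ≥ 60% → 1% available; preferential 1%. → 1%.
Line C: printing paper → III.1; uncoated → III.1.1; in sheets → III.1.1.1. Scheduled 21%. Selvast agreement on III.1.1: wholly obtained → 11% available; Selvast agreement on III.2: III.1.1.1 not covered; preferential 11%. → 11%.
Sum: 8% + 1% + 11% = 20%.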